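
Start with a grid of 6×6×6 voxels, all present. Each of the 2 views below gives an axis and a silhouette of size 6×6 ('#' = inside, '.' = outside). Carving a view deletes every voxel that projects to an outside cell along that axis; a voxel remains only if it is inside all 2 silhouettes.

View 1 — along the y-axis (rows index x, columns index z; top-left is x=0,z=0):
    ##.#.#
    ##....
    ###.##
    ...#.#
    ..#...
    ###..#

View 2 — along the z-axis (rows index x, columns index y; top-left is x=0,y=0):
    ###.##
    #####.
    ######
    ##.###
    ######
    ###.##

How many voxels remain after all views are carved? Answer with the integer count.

remaining voxels: 96

before carving: 216 voxels (6×6×6)
carve view 1 (along y, XZ-mask fill 18/36): 108 voxels remain
carve view 2 (along z, XY-mask fill 32/36): 96 voxels remain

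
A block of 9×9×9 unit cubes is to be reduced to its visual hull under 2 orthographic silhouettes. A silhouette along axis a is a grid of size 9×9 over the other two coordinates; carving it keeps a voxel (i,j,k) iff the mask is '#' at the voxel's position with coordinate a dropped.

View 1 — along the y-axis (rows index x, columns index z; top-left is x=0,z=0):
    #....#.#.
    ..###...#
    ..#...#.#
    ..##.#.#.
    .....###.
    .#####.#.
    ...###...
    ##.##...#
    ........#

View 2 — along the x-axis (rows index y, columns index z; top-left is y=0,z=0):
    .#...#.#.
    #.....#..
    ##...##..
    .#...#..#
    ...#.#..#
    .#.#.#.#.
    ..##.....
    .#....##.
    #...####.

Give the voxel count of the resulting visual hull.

initial block: 9^3 = 729
carve view 1 (along y, XZ-mask fill 32/81): 288 voxels remain
carve view 2 (along x, YZ-mask fill 29/81): 101 voxels remain

101 voxels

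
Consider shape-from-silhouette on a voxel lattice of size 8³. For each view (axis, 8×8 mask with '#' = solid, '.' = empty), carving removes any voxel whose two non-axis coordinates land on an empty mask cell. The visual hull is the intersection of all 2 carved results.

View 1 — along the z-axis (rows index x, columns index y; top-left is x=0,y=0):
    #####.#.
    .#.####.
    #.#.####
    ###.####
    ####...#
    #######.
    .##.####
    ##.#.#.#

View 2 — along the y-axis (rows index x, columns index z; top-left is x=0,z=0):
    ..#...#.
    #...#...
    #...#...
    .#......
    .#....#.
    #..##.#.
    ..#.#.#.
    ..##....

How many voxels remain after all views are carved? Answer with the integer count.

107 voxels

initial block: 8^3 = 512
step 1: project along z, AND mask (47/64) → |grid| = 376
step 2: project along y, AND mask (18/64) → |grid| = 107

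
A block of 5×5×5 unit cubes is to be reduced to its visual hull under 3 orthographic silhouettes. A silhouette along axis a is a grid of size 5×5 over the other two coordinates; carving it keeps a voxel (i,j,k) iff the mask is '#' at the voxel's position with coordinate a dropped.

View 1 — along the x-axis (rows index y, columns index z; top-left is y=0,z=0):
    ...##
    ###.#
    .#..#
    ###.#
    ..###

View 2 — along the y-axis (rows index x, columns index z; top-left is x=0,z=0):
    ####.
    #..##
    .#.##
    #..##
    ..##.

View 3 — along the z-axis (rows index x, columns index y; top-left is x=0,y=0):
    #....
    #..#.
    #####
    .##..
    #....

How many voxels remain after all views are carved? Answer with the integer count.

voxel count = 19

start: 5×5×5 = 125 voxels
V1 x: intersect with YZ mask (15 set) -- 75 left
V2 y: intersect with XZ mask (15 set) -- 43 left
V3 z: intersect with XY mask (11 set) -- 19 left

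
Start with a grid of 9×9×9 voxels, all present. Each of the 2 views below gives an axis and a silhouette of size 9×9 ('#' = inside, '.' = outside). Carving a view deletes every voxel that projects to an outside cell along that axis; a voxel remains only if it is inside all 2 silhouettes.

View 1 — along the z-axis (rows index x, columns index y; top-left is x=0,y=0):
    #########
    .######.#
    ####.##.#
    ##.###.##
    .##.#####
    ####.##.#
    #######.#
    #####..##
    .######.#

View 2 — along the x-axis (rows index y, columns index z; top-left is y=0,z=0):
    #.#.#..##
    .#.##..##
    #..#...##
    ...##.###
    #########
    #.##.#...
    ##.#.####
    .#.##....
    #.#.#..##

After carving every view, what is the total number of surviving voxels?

voxel count = 348

start: 9×9×9 = 729 voxels
  1. axis=2 (XY plane), |mask|=66  ⇒  voxels=594
  2. axis=0 (YZ plane), |mask|=47  ⇒  voxels=348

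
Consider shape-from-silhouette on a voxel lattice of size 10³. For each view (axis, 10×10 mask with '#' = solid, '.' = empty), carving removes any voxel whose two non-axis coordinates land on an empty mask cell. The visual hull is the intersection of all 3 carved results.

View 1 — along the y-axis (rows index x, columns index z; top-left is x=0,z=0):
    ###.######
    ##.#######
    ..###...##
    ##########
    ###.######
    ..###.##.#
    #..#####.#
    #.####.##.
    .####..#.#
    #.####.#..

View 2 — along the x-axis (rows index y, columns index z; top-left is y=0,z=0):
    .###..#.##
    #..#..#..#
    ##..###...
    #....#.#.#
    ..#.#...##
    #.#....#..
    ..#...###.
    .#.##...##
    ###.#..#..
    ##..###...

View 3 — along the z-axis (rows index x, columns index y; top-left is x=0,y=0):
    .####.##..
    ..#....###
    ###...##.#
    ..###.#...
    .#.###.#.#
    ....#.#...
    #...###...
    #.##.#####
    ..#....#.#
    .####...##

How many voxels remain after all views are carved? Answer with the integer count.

before carving: 1000 voxels (10×10×10)
  1. axis=1 (XZ plane), |mask|=74  ⇒  voxels=740
  2. axis=0 (YZ plane), |mask|=45  ⇒  voxels=332
  3. axis=2 (XY plane), |mask|=49  ⇒  voxels=162

voxel count = 162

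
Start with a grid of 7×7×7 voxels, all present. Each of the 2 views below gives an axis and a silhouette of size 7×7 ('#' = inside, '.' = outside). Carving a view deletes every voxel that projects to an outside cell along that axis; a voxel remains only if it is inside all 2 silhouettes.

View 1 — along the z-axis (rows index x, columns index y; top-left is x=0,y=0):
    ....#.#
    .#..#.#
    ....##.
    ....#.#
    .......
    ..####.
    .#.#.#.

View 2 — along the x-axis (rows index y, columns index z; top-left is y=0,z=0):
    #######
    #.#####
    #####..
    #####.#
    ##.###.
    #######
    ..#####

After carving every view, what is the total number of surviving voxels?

start: 7×7×7 = 343 voxels
after view 1 [z-axis, 16 of 49 cells solid] → remaining = 112
after view 2 [x-axis, 41 of 49 cells solid] → remaining = 90

|visual hull| = 90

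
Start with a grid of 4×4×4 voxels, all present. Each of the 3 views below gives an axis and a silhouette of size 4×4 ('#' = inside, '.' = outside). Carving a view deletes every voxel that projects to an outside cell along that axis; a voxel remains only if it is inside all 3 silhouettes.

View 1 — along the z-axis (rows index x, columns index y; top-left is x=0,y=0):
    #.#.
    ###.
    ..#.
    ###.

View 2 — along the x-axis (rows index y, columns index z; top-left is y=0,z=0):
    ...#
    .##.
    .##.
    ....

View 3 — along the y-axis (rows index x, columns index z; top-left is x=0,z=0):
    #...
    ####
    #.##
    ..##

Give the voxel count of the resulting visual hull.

start: 4×4×4 = 64 voxels
V1 z: intersect with XY mask (9 set) -- 36 left
V2 x: intersect with YZ mask (5 set) -- 15 left
V3 y: intersect with XZ mask (10 set) -- 9 left

voxel count = 9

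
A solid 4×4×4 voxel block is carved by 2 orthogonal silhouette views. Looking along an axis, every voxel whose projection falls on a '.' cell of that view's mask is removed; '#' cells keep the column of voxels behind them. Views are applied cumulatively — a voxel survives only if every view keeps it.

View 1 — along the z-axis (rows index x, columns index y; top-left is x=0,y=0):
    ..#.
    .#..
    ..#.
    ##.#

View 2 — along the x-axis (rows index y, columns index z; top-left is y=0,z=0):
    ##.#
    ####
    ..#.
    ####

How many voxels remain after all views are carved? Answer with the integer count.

voxel count = 17

start: 4×4×4 = 64 voxels
V1 z: intersect with XY mask (6 set) -- 24 left
V2 x: intersect with YZ mask (12 set) -- 17 left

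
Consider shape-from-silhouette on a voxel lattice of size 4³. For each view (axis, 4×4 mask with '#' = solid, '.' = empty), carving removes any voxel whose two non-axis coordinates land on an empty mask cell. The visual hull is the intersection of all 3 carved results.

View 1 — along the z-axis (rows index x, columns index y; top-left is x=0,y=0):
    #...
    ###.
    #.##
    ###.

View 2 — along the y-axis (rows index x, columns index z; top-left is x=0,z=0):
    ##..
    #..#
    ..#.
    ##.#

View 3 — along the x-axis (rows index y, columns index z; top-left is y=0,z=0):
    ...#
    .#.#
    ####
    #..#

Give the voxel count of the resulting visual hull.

|visual hull| = 11

before carving: 64 voxels (4×4×4)
V1 z: intersect with XY mask (10 set) -- 40 left
V2 y: intersect with XZ mask (8 set) -- 20 left
V3 x: intersect with YZ mask (9 set) -- 11 left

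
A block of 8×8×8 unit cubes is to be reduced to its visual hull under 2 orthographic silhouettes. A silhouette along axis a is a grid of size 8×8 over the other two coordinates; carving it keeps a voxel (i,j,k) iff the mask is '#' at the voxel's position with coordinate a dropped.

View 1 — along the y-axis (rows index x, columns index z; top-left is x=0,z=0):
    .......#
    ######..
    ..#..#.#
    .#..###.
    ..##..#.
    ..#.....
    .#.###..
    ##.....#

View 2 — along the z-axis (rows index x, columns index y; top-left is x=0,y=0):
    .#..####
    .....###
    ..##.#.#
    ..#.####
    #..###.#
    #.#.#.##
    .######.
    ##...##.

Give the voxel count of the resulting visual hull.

full grid |V| = 512
after view 1 [y-axis, 25 of 64 cells solid] → remaining = 200
after view 2 [z-axis, 37 of 64 cells solid] → remaining = 111

remaining voxels: 111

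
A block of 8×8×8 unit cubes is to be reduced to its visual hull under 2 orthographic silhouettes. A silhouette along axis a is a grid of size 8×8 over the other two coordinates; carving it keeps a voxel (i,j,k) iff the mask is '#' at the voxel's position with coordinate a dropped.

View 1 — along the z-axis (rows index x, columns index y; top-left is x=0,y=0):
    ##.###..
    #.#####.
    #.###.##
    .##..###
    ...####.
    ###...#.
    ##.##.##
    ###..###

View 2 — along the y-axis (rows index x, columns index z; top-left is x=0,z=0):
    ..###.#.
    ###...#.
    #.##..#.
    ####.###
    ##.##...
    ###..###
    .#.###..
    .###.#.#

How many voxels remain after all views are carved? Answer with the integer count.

before carving: 512 voxels (8×8×8)
step 1: project along z, AND mask (42/64) → |grid| = 336
step 2: project along y, AND mask (38/64) → |grid| = 197

197 voxels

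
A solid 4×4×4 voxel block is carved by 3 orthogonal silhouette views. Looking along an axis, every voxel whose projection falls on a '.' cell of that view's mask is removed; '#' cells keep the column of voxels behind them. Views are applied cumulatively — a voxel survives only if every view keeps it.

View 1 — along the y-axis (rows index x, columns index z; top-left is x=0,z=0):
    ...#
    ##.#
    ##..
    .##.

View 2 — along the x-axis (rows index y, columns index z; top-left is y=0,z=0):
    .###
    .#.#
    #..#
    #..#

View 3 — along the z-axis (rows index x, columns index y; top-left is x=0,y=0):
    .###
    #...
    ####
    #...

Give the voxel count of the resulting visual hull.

before carving: 64 voxels (4×4×4)
after view 1 [y-axis, 8 of 16 cells solid] → remaining = 32
after view 2 [x-axis, 9 of 16 cells solid] → remaining = 19
after view 3 [z-axis, 9 of 16 cells solid] → remaining = 11

voxel count = 11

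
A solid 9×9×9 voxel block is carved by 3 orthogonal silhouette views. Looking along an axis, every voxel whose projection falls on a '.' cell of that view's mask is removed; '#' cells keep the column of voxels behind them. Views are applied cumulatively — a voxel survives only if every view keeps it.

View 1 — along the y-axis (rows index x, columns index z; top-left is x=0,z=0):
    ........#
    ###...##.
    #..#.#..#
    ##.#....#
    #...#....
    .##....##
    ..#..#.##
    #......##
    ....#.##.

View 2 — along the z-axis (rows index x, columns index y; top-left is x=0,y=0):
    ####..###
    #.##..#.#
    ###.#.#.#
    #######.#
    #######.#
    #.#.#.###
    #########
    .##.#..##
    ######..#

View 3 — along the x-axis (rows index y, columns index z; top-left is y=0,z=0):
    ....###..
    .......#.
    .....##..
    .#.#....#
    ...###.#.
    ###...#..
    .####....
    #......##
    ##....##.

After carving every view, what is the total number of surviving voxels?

remaining voxels: 66

start: 9×9×9 = 729 voxels
step 1: project along y, AND mask (30/81) → |grid| = 270
step 2: project along z, AND mask (61/81) → |grid| = 200
step 3: project along x, AND mask (28/81) → |grid| = 66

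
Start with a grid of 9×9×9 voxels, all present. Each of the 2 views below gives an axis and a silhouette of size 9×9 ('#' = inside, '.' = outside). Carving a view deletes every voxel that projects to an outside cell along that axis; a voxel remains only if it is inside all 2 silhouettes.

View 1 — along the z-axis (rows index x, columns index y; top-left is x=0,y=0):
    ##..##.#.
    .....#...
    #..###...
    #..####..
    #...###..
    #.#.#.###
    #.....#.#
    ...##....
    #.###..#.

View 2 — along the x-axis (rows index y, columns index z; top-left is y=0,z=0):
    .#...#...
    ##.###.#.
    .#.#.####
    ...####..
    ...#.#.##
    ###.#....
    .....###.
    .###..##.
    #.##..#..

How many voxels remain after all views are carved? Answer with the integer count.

full grid |V| = 729
after view 1 [z-axis, 35 of 81 cells solid] → remaining = 315
after view 2 [x-axis, 38 of 81 cells solid] → remaining = 131

voxel count = 131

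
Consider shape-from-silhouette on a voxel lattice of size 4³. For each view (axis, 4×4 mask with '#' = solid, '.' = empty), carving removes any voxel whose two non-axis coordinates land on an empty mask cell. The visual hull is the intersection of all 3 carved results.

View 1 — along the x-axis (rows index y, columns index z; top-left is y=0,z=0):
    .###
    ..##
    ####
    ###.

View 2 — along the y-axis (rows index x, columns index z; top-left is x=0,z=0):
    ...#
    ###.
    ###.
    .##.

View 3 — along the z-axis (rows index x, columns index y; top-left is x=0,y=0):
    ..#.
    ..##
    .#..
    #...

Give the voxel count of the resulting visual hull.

voxel count = 10

start: 4×4×4 = 64 voxels
step 1: project along x, AND mask (12/16) → |grid| = 48
step 2: project along y, AND mask (9/16) → |grid| = 28
step 3: project along z, AND mask (5/16) → |grid| = 10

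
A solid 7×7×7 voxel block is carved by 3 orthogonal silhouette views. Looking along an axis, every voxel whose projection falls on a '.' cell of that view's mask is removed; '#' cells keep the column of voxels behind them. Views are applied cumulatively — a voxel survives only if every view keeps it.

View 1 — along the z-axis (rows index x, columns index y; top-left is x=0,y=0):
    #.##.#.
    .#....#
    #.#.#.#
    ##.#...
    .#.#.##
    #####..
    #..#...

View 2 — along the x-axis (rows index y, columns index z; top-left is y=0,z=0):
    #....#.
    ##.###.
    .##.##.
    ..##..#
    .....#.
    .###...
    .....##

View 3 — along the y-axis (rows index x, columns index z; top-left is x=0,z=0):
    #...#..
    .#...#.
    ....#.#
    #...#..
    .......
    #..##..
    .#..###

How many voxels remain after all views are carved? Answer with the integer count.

initial block: 7^3 = 343
after view 1 [z-axis, 24 of 49 cells solid] → remaining = 168
after view 2 [x-axis, 20 of 49 cells solid] → remaining = 71
after view 3 [y-axis, 15 of 49 cells solid] → remaining = 18

voxel count = 18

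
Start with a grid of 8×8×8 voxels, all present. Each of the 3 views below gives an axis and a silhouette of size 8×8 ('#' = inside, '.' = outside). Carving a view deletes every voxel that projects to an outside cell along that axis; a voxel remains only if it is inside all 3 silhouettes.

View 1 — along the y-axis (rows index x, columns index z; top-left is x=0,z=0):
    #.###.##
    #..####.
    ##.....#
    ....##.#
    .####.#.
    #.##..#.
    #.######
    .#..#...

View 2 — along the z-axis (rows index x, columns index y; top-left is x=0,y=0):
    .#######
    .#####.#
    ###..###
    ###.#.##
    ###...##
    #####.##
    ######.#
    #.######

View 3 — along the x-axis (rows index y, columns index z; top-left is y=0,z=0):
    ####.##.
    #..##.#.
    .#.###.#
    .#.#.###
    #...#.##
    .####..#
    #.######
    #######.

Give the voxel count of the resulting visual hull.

full grid |V| = 512
V1 y: intersect with XZ mask (35 set) -- 280 left
V2 z: intersect with XY mask (51 set) -- 224 left
V3 x: intersect with YZ mask (43 set) -- 152 left

152 voxels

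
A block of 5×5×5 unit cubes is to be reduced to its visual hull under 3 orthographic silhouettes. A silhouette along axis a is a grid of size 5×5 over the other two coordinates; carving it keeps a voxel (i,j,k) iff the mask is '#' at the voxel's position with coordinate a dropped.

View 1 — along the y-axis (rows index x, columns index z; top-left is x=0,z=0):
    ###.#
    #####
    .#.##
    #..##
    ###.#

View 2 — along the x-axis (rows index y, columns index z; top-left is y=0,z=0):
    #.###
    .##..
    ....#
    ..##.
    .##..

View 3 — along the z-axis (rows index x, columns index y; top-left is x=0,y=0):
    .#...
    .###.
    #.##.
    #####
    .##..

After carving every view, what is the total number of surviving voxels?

full grid |V| = 125
V1 y: intersect with XZ mask (19 set) -- 95 left
V2 x: intersect with YZ mask (11 set) -- 40 left
V3 z: intersect with XY mask (14 set) -- 19 left

remaining voxels: 19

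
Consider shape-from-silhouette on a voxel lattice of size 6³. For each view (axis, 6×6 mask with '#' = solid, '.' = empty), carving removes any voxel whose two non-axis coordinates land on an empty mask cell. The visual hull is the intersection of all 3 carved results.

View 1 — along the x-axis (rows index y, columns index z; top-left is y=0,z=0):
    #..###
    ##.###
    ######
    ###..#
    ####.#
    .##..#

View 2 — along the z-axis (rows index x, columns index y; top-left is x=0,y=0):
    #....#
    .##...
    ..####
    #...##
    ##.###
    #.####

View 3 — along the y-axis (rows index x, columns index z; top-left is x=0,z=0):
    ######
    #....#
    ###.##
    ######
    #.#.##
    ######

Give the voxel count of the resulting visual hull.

remaining voxels: 75

start: 6×6×6 = 216 voxels
[1] x-view keeps 27 columns → grid now 162
[2] z-view keeps 21 columns → grid now 91
[3] y-view keeps 29 columns → grid now 75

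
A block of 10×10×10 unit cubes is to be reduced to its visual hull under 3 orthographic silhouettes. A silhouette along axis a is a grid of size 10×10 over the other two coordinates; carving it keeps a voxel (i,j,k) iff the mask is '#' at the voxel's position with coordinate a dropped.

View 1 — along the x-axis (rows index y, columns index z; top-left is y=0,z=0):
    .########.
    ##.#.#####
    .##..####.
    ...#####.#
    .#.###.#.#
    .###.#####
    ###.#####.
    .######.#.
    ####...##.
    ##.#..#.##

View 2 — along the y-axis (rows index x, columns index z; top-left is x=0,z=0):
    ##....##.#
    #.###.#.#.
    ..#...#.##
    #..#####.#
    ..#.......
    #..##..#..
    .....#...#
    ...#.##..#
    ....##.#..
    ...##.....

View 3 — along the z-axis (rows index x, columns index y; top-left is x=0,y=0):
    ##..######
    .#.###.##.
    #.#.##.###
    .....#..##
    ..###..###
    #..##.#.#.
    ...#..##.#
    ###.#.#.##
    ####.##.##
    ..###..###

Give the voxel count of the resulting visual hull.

full grid |V| = 1000
carve view 1 (along x, YZ-mask fill 69/100): 690 voxels remain
carve view 2 (along y, XZ-mask fill 38/100): 253 voxels remain
carve view 3 (along z, XY-mask fill 60/100): 146 voxels remain

voxel count = 146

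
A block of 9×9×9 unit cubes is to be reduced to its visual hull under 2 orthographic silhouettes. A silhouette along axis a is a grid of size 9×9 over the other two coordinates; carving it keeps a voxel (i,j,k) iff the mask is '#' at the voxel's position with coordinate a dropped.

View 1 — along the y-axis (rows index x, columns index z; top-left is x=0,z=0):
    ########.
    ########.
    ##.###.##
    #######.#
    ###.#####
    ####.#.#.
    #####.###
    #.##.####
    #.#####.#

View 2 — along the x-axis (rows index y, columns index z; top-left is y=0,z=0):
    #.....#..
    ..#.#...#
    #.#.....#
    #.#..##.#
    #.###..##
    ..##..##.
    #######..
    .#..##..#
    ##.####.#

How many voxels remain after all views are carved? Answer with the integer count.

|visual hull| = 307

before carving: 729 voxels (9×9×9)
step 1: project along y, AND mask (67/81) → |grid| = 603
step 2: project along x, AND mask (41/81) → |grid| = 307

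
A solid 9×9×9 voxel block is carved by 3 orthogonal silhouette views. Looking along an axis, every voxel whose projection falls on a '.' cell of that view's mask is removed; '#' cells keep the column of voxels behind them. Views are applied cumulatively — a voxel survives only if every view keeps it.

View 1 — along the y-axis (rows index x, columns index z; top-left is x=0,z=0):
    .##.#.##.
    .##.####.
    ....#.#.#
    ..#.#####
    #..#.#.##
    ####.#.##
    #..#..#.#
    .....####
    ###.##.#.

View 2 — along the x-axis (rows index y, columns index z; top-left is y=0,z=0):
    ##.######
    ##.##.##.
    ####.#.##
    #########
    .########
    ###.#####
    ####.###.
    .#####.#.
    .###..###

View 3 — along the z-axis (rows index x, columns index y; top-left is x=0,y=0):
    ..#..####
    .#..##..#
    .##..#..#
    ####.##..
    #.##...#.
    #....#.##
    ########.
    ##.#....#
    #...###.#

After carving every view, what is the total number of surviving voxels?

|visual hull| = 177

full grid |V| = 729
carve view 1 (along y, XZ-mask fill 46/81): 414 voxels remain
carve view 2 (along x, YZ-mask fill 65/81): 332 voxels remain
carve view 3 (along z, XY-mask fill 44/81): 177 voxels remain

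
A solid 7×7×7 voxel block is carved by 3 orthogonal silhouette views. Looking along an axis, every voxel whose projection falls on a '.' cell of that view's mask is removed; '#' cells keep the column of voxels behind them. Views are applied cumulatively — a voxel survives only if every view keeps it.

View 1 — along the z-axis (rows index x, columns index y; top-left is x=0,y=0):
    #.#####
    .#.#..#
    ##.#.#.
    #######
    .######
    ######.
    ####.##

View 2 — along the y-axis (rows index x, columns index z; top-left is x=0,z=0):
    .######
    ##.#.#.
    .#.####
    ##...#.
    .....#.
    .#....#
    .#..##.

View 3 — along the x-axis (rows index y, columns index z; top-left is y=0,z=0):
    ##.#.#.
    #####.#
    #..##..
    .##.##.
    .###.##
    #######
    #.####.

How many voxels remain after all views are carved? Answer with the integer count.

start: 7×7×7 = 343 voxels
step 1: project along z, AND mask (38/49) → |grid| = 266
step 2: project along y, AND mask (24/49) → |grid| = 125
step 3: project along x, AND mask (34/49) → |grid| = 87

remaining voxels: 87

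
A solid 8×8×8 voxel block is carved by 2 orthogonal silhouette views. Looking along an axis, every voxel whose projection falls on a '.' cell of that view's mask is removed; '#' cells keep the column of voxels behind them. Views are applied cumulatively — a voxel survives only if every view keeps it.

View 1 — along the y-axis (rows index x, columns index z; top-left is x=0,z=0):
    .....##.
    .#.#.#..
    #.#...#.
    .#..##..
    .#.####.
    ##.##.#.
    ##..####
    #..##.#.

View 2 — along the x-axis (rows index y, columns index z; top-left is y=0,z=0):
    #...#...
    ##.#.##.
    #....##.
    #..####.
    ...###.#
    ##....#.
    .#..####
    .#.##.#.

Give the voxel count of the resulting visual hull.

start: 8×8×8 = 512 voxels
  1. axis=1 (XZ plane), |mask|=31  ⇒  voxels=248
  2. axis=0 (YZ plane), |mask|=31  ⇒  voxels=144

remaining voxels: 144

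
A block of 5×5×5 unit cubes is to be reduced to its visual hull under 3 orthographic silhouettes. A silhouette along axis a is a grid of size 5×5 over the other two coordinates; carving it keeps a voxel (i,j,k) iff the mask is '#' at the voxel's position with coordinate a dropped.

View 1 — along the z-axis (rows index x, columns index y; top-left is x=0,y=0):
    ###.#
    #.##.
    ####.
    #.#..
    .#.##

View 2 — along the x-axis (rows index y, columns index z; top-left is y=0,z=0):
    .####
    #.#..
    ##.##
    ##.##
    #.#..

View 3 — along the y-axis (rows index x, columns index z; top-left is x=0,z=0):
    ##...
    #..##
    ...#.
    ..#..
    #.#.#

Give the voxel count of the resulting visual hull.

23 voxels

before carving: 125 voxels (5×5×5)
  1. axis=2 (XY plane), |mask|=16  ⇒  voxels=80
  2. axis=0 (YZ plane), |mask|=16  ⇒  voxels=54
  3. axis=1 (XZ plane), |mask|=10  ⇒  voxels=23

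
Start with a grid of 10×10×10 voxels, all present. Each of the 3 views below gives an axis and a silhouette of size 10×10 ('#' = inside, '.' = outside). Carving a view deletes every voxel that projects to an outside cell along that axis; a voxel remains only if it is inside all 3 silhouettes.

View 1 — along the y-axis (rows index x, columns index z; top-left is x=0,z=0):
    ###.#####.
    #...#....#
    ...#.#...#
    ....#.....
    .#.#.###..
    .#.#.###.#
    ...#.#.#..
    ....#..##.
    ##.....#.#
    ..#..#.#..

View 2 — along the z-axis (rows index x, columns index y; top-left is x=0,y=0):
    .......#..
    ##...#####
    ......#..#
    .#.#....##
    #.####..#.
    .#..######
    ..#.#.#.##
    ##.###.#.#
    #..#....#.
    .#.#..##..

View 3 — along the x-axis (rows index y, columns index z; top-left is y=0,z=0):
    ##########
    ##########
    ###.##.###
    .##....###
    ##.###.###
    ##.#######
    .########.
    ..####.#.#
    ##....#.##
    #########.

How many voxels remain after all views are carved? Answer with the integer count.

voxel count = 132

initial block: 10^3 = 1000
after view 1 [y-axis, 39 of 100 cells solid] → remaining = 390
after view 2 [z-axis, 46 of 100 cells solid] → remaining = 171
after view 3 [x-axis, 78 of 100 cells solid] → remaining = 132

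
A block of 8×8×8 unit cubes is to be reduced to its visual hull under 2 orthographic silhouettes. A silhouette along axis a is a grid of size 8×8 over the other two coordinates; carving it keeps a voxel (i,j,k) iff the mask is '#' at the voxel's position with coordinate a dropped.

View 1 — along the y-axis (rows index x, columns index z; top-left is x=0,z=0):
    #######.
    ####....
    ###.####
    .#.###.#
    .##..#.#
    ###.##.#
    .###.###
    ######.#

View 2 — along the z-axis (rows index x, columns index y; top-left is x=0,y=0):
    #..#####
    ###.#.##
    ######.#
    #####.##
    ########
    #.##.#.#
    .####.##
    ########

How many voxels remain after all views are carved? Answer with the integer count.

304 voxels

full grid |V| = 512
[1] y-view keeps 46 columns → grid now 368
[2] z-view keeps 53 columns → grid now 304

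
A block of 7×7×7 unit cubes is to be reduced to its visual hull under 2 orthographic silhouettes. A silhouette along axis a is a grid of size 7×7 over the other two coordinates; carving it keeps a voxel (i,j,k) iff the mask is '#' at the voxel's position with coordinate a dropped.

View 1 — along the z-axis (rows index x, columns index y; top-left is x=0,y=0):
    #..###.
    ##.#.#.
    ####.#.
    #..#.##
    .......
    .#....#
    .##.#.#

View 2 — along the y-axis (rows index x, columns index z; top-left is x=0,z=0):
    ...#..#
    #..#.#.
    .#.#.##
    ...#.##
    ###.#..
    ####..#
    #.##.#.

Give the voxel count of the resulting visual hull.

initial block: 7^3 = 343
carve view 1 (along z, XY-mask fill 23/49): 161 voxels remain
carve view 2 (along y, XZ-mask fill 25/49): 78 voxels remain

|visual hull| = 78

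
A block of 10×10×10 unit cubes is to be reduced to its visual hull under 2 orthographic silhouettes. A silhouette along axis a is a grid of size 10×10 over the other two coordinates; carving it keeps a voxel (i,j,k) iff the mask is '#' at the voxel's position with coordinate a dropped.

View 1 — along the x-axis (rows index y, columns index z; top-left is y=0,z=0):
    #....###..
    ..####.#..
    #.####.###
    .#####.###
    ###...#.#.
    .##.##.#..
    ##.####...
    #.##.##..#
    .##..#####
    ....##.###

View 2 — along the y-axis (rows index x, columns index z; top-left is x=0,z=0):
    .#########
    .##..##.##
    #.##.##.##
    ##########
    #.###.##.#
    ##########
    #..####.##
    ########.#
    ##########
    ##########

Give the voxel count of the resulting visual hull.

initial block: 10^3 = 1000
carve view 1 (along x, YZ-mask fill 59/100): 590 voxels remain
carve view 2 (along y, XZ-mask fill 85/100): 501 voxels remain

remaining voxels: 501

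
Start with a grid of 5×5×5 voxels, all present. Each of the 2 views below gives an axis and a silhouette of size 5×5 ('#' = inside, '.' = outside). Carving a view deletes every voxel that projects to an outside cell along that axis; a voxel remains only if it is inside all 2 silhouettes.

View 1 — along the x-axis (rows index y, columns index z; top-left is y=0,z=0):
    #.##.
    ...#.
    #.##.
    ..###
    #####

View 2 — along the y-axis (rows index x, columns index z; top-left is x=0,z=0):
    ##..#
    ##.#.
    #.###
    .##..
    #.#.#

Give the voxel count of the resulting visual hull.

|visual hull| = 43

initial block: 5^3 = 125
V1 x: intersect with YZ mask (15 set) -- 75 left
V2 y: intersect with XZ mask (15 set) -- 43 left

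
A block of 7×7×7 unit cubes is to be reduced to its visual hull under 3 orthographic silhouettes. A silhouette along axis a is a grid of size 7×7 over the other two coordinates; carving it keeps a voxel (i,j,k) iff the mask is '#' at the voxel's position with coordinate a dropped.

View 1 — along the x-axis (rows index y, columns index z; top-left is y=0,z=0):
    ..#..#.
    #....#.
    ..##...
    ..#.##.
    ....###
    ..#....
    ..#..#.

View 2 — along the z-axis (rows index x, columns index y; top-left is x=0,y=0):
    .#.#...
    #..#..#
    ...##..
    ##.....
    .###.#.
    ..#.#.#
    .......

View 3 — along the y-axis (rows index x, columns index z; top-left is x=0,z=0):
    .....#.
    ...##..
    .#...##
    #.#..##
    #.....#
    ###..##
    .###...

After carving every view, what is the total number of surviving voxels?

|visual hull| = 16

initial block: 7^3 = 343
carve view 1 (along x, YZ-mask fill 15/49): 105 voxels remain
carve view 2 (along z, XY-mask fill 16/49): 37 voxels remain
carve view 3 (along y, XZ-mask fill 20/49): 16 voxels remain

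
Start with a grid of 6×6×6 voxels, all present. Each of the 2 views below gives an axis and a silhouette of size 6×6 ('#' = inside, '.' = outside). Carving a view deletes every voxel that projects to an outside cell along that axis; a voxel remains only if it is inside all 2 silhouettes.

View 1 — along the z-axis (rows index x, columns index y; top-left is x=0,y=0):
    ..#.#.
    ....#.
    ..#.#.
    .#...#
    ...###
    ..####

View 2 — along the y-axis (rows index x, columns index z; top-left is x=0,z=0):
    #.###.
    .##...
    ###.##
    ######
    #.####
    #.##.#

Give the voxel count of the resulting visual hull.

initial block: 6^3 = 216
carve view 1 (along z, XY-mask fill 14/36): 84 voxels remain
carve view 2 (along y, XZ-mask fill 26/36): 63 voxels remain

voxel count = 63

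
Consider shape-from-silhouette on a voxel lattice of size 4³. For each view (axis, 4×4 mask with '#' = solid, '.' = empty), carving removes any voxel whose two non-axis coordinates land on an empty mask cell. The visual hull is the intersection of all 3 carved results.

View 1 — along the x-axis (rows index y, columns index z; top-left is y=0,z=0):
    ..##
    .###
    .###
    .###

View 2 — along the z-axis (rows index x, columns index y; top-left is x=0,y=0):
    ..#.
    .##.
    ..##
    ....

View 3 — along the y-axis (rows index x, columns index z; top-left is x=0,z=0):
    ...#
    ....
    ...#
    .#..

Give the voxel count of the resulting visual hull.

voxel count = 3

start: 4×4×4 = 64 voxels
after view 1 [x-axis, 11 of 16 cells solid] → remaining = 44
after view 2 [z-axis, 5 of 16 cells solid] → remaining = 15
after view 3 [y-axis, 3 of 16 cells solid] → remaining = 3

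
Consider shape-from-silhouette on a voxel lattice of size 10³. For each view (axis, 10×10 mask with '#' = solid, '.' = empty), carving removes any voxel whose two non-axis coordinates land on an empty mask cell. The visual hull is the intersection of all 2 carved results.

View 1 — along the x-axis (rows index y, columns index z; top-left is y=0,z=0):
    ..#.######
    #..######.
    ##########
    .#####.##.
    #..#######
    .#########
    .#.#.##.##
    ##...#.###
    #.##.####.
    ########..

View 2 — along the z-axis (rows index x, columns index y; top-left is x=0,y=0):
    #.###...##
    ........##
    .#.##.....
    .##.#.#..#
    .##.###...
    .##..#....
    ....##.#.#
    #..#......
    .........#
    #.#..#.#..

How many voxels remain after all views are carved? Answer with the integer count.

start: 10×10×10 = 1000 voxels
V1 x: intersect with YZ mask (75 set) -- 750 left
V2 z: intersect with XY mask (35 set) -- 274 left

voxel count = 274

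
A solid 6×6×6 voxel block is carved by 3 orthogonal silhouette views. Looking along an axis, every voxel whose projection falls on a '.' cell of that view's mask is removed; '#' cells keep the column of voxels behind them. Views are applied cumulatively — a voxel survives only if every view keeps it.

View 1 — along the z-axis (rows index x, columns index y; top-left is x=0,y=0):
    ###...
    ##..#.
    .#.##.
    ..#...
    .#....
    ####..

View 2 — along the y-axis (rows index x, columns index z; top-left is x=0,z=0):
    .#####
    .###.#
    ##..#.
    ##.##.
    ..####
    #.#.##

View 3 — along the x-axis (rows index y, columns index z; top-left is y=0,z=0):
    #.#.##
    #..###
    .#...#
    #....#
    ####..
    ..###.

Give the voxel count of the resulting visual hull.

full grid |V| = 216
[1] z-view keeps 15 columns → grid now 90
[2] y-view keeps 24 columns → grid now 60
[3] x-view keeps 19 columns → grid now 34

remaining voxels: 34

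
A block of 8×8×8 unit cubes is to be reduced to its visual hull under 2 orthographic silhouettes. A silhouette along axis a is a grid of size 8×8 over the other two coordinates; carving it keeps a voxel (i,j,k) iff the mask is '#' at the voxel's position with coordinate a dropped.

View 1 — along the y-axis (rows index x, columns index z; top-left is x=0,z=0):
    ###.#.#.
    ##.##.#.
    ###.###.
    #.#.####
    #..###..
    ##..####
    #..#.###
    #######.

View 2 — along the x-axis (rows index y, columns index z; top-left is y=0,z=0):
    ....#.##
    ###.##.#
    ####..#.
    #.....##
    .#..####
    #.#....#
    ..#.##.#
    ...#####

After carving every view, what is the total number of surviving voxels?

remaining voxels: 186

before carving: 512 voxels (8×8×8)
after view 1 [y-axis, 44 of 64 cells solid] → remaining = 352
after view 2 [x-axis, 34 of 64 cells solid] → remaining = 186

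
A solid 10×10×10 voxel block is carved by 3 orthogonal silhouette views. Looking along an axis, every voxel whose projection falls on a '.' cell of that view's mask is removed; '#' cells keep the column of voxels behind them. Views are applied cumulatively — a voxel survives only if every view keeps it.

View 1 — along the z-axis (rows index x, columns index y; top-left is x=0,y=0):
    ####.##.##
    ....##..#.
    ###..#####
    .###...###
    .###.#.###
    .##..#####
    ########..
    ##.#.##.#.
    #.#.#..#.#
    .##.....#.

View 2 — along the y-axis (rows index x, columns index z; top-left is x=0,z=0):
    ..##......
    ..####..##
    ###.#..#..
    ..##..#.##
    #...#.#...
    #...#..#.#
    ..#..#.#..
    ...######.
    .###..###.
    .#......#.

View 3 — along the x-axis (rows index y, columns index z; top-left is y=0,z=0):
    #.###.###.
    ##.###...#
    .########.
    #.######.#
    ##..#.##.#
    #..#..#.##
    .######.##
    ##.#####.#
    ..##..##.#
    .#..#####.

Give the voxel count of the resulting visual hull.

|visual hull| = 158

start: 10×10×10 = 1000 voxels
V1 z: intersect with XY mask (61 set) -- 610 left
V2 y: intersect with XZ mask (42 set) -- 249 left
V3 x: intersect with YZ mask (67 set) -- 158 left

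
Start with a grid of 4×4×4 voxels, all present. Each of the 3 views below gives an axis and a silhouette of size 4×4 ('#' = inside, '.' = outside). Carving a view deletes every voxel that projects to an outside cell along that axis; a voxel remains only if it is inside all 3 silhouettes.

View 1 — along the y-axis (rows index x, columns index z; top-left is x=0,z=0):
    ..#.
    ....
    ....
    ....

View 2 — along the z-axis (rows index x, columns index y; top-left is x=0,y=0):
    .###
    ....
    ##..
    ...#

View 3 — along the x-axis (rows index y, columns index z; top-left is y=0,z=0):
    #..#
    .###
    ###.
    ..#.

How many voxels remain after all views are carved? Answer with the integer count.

3 voxels

start: 4×4×4 = 64 voxels
  1. axis=1 (XZ plane), |mask|=1  ⇒  voxels=4
  2. axis=2 (XY plane), |mask|=6  ⇒  voxels=3
  3. axis=0 (YZ plane), |mask|=9  ⇒  voxels=3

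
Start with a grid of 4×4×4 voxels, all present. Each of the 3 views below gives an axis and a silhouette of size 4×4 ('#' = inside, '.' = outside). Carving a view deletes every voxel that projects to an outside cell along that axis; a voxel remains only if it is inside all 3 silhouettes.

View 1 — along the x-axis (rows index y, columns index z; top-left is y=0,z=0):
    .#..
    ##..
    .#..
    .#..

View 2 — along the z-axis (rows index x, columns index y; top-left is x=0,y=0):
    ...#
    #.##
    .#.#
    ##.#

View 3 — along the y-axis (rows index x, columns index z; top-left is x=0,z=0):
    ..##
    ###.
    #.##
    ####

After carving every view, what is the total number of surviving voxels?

full grid |V| = 64
step 1: project along x, AND mask (5/16) → |grid| = 20
step 2: project along z, AND mask (9/16) → |grid| = 11
step 3: project along y, AND mask (12/16) → |grid| = 8

8 voxels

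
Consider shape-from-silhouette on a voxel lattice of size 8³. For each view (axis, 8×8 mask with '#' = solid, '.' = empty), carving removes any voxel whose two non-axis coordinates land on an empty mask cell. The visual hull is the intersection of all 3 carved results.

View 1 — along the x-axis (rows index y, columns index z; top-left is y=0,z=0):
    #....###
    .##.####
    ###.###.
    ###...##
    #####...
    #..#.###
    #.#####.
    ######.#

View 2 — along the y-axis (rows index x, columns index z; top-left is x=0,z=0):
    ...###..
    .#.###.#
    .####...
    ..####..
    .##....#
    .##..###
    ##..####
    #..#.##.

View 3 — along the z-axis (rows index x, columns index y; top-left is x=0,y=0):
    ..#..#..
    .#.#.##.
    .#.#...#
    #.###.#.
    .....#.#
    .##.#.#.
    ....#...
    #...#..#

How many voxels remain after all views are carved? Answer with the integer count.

before carving: 512 voxels (8×8×8)
step 1: project along x, AND mask (44/64) → |grid| = 352
step 2: project along y, AND mask (34/64) → |grid| = 182
step 3: project along z, AND mask (24/64) → |grid| = 66

|visual hull| = 66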